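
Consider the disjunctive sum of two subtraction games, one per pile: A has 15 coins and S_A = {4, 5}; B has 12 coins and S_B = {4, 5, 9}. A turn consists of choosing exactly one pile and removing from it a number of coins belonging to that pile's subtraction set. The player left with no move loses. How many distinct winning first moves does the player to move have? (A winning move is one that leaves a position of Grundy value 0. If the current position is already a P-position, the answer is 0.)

1

Pile A, S = {4, 5}:
n :  0  1  2  3  4  5  6  7  8  9 10 11 12 13 14 15
G :  0  0  0  0  1  1  1  1  2  0  0  0  0  1  1  1
G_A(15) = 1.
Pile B, S = {4, 5, 9}:
G(0) = 0
G(1) = mex{} = 0
G(2) = mex{} = 0
G(3) = mex{} = 0
G(4) = mex{0} = 1
G(5) = mex{0,0} = 1
G(6) = mex{0,0} = 1
G(7) = mex{0,0} = 1
G(8) = mex{1,0} = 2
G(9) = mex{1,1,0} = 2
G(10) = mex{1,1,0} = 2
G(11) = mex{1,1,0} = 2
G(12) = mex{2,1,0} = 3
G_B(12) = 3.
Combined Grundy value = 1 ⊕ 3 = 2.
A winning move leaves total XOR = 0, i.e. changes one component's Grundy value g to g ⊕ X where X is the current total.
Pile A: need g' = 1⊕2 = 3. Options: 15−4→G=0, 15−5→G=0. Hits: 0.
Pile B: need g' = 3⊕2 = 1. Options: 12−4→G=2, 12−5→G=1, 12−9→G=0. Hits: 1.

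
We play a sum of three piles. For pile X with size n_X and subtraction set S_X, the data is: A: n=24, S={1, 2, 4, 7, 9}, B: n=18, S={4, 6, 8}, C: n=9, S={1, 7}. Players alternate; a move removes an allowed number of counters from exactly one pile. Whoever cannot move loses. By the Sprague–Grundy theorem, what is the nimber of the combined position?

Pile A, S = {1, 2, 4, 7, 9}:
G(0) = 0
G(1) = mex{0} = 1
G(2) = mex{1,0} = 2
G(3) = mex{2,1} = 0
G(4) = mex{0,2,0} = 1
G(5) = mex{1,0,1} = 2
G(6) = mex{2,1,2} = 0
G(7) = mex{0,2,0,0} = 1
G(8) = mex{1,0,1,1} = 2
G(9) = mex{2,1,2,2,0} = 3
G(10) = mex{3,2,0,0,1} = 4
G(11) = mex{4,3,1,1,2} = 0
G(12) = mex{0,4,2,2,0} = 1
G(13) = mex{1,0,3,0,1} = 2
G(14) = mex{2,1,4,1,2} = 0
G(15) = mex{0,2,0,2,0} = 1
G(16) = mex{1,0,1,3,1} = 2
G(17) = mex{2,1,2,4,2} = 0
G(18) = mex{0,2,0,0,3} = 1
G(19) = mex{1,0,1,1,4} = 2
G(20) = mex{2,1,2,2,0} = 3
G(21) = mex{3,2,0,0,1} = 4
G(22) = mex{4,3,1,1,2} = 0
G(23) = mex{0,4,2,2,0} = 1
G(24) = mex{1,0,3,0,1} = 2
G_A(24) = 2.
Pile B, S = {4, 6, 8}:
G(0) = 0
G(1) = mex{} = 0
G(2) = mex{} = 0
G(3) = mex{} = 0
G(4) = mex{0} = 1
G(5) = mex{0} = 1
G(6) = mex{0,0} = 1
G(7) = mex{0,0} = 1
G(8) = mex{1,0,0} = 2
G(9) = mex{1,0,0} = 2
G(10) = mex{1,1,0} = 2
G(11) = mex{1,1,0} = 2
G(12) = mex{2,1,1} = 0
G(13) = mex{2,1,1} = 0
G(14) = mex{2,2,1} = 0
G(15) = mex{2,2,1} = 0
G(16) = mex{0,2,2} = 1
G(17) = mex{0,2,2} = 1
G(18) = mex{0,0,2} = 1
G_B(18) = 1.
Pile C, S = {1, 7}:
G(0) = 0
G(1) = mex{0} = 1
G(2) = mex{1} = 0
G(3) = mex{0} = 1
G(4) = mex{1} = 0
G(5) = mex{0} = 1
G(6) = mex{1} = 0
G(7) = mex{0,0} = 1
G(8) = mex{1,1} = 0
G(9) = mex{0,0} = 1
G_C(9) = 1.
Combined Grundy value = 2 ⊕ 1 ⊕ 1 = 2.

2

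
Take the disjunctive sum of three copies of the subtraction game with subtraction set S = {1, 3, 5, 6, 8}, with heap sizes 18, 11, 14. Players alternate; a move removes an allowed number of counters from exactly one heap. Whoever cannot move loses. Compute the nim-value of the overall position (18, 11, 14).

2

All heaps use S = {1, 3, 5, 6, 8}:
n :  0  1  2  3  4  5  6  7  8  9 10 11 12 13 14 15 16 17 18
G :  0  1  0  1  0  1  2  3  2  3  2  0  1  0  1  0  1  2  3
Heap A: G(18) = 3.
Heap B: G(11) = 0.
Heap C: G(14) = 1.
Combined Grundy value = 3 ⊕ 0 ⊕ 1 = 2.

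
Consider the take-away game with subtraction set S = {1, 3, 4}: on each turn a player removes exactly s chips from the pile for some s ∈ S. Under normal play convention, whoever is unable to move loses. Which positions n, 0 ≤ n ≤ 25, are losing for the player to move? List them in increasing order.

0, 2, 7, 9, 14, 16, 21, 23

G(0) = 0
G(1) = mex{0} = 1
G(2) = mex{1} = 0
G(3) = mex{0,0} = 1
G(4) = mex{1,1,0} = 2
G(5) = mex{2,0,1} = 3
G(6) = mex{3,1,0} = 2
G(7) = mex{2,2,1} = 0
G(8) = mex{0,3,2} = 1
G(9) = mex{1,2,3} = 0
G(10) = mex{0,0,2} = 1
G(11) = mex{1,1,0} = 2
G(12) = mex{2,0,1} = 3
G(13) = mex{3,1,0} = 2
G(14) = mex{2,2,1} = 0
G(15) = mex{0,3,2} = 1
G(16) = mex{1,2,3} = 0
G(17) = mex{0,0,2} = 1
G(18) = mex{1,1,0} = 2
G(19) = mex{2,0,1} = 3
G(20) = mex{3,1,0} = 2
G(21) = mex{2,2,1} = 0
G(22) = mex{0,3,2} = 1
G(23) = mex{1,2,3} = 0
G(24) = mex{0,0,2} = 1
G(25) = mex{1,1,0} = 2
P-positions are exactly the n with G(n) = 0.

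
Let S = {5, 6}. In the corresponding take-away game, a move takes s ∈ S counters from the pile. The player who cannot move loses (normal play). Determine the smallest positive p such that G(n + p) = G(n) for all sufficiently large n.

11

n :  0  1  2  3  4  5  6  7  8  9 10 11 12 13 14 15 16 17 18 19 20 21 22 23
G :  0  0  0  0  0  1  1  1  1  1  2  0  0  0  0  0  1  1  1  1  1  2  0  0
G(n+11) = G(n) holds for n = 0,…,5 (a full window of length max(S) = 6), so the sequence is purely periodic with period 11.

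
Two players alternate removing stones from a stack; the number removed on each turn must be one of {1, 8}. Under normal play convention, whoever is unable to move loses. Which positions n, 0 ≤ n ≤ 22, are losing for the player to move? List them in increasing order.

G(0) = 0
G(1) = mex{0} = 1
G(2) = mex{1} = 0
G(3) = mex{0} = 1
G(4) = mex{1} = 0
G(5) = mex{0} = 1
G(6) = mex{1} = 0
G(7) = mex{0} = 1
G(8) = mex{1,0} = 2
G(9) = mex{2,1} = 0
G(10) = mex{0,0} = 1
G(11) = mex{1,1} = 0
G(12) = mex{0,0} = 1
G(13) = mex{1,1} = 0
G(14) = mex{0,0} = 1
G(15) = mex{1,1} = 0
G(16) = mex{0,2} = 1
G(17) = mex{1,0} = 2
G(18) = mex{2,1} = 0
G(19) = mex{0,0} = 1
G(20) = mex{1,1} = 0
G(21) = mex{0,0} = 1
G(22) = mex{1,1} = 0
P-positions are exactly the n with G(n) = 0.

0, 2, 4, 6, 9, 11, 13, 15, 18, 20, 22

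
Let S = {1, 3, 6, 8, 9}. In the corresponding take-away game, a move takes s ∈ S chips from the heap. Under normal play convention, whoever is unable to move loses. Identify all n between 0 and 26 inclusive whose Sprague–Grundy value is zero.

G(0) = 0
G(1) = mex{0} = 1
G(2) = mex{1} = 0
G(3) = mex{0,0} = 1
G(4) = mex{1,1} = 0
G(5) = mex{0,0} = 1
G(6) = mex{1,1,0} = 2
G(7) = mex{2,0,1} = 3
G(8) = mex{3,1,0,0} = 2
G(9) = mex{2,2,1,1,0} = 3
G(10) = mex{3,3,0,0,1} = 2
G(11) = mex{2,2,1,1,0} = 3
G(12) = mex{3,3,2,0,1} = 4
G(13) = mex{4,2,3,1,0} = 5
G(14) = mex{5,3,2,2,1} = 0
G(15) = mex{0,4,3,3,2} = 1
G(16) = mex{1,5,2,2,3} = 0
G(17) = mex{0,0,3,3,2} = 1
G(18) = mex{1,1,4,2,3} = 0
G(19) = mex{0,0,5,3,2} = 1
G(20) = mex{1,1,0,4,3} = 2
G(21) = mex{2,0,1,5,4} = 3
G(22) = mex{3,1,0,0,5} = 2
G(23) = mex{2,2,1,1,0} = 3
G(24) = mex{3,3,0,0,1} = 2
G(25) = mex{2,2,1,1,0} = 3
G(26) = mex{3,3,2,0,1} = 4
P-positions are exactly the n with G(n) = 0.

0, 2, 4, 14, 16, 18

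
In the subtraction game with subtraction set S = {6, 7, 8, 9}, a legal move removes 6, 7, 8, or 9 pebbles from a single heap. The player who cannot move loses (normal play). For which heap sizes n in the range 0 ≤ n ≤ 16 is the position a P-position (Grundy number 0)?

n :  0  1  2  3  4  5  6  7  8  9 10 11 12 13 14 15 16
G :  0  0  0  0  0  0  1  1  1  1  1  1  2  2  2  0  0
P-positions are exactly the n with G(n) = 0.

0, 1, 2, 3, 4, 5, 15, 16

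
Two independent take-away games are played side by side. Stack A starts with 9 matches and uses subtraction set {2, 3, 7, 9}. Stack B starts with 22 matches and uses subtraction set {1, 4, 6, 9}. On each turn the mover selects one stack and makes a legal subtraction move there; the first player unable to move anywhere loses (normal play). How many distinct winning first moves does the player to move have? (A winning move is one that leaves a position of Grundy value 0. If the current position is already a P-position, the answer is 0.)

2

Stack A, S = {2, 3, 7, 9}:
G(0) = 0
G(1) = mex{} = 0
G(2) = mex{0} = 1
G(3) = mex{0,0} = 1
G(4) = mex{1,0} = 2
G(5) = mex{1,1} = 0
G(6) = mex{2,1} = 0
G(7) = mex{0,2,0} = 1
G(8) = mex{0,0,0} = 1
G(9) = mex{1,0,1,0} = 2
G_A(9) = 2.
Stack B, S = {1, 4, 6, 9}:
G(0) = 0
G(1) = mex{0} = 1
G(2) = mex{1} = 0
G(3) = mex{0} = 1
G(4) = mex{1,0} = 2
G(5) = mex{2,1} = 0
G(6) = mex{0,0,0} = 1
G(7) = mex{1,1,1} = 0
G(8) = mex{0,2,0} = 1
G(9) = mex{1,0,1,0} = 2
G(10) = mex{2,1,2,1} = 0
G(11) = mex{0,0,0,0} = 1
G(12) = mex{1,1,1,1} = 0
G(13) = mex{0,2,0,2} = 1
G(14) = mex{1,0,1,0} = 2
G(15) = mex{2,1,2,1} = 0
G(16) = mex{0,0,0,0} = 1
G(17) = mex{1,1,1,1} = 0
G(18) = mex{0,2,0,2} = 1
G(19) = mex{1,0,1,0} = 2
G(20) = mex{2,1,2,1} = 0
G(21) = mex{0,0,0,0} = 1
G(22) = mex{1,1,1,1} = 0
G_B(22) = 0.
Combined Grundy value = 2 ⊕ 0 = 2.
A winning move leaves total XOR = 0, i.e. changes one component's Grundy value g to g ⊕ X where X is the current total.
Stack A: need g' = 2⊕2 = 0. Options: 9−2→G=1, 9−3→G=0, 9−7→G=1, 9−9→G=0. Hits: 2.
Stack B: need g' = 0⊕2 = 2. Options: 22−1→G=1, 22−4→G=1, 22−6→G=1, 22−9→G=1. Hits: 0.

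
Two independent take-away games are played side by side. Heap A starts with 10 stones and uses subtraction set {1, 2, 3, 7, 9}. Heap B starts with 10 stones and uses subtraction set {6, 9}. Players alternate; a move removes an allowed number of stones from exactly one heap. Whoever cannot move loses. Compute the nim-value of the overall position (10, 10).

3

Heap A, S = {1, 2, 3, 7, 9}:
G(0) = 0
G(1) = mex{0} = 1
G(2) = mex{1,0} = 2
G(3) = mex{2,1,0} = 3
G(4) = mex{3,2,1} = 0
G(5) = mex{0,3,2} = 1
G(6) = mex{1,0,3} = 2
G(7) = mex{2,1,0,0} = 3
G(8) = mex{3,2,1,1} = 0
G(9) = mex{0,3,2,2,0} = 1
G(10) = mex{1,0,3,3,1} = 2
G_A(10) = 2.
Heap B, S = {6, 9}:
G(0) = 0
G(1) = mex{} = 0
G(2) = mex{} = 0
G(3) = mex{} = 0
G(4) = mex{} = 0
G(5) = mex{} = 0
G(6) = mex{0} = 1
G(7) = mex{0} = 1
G(8) = mex{0} = 1
G(9) = mex{0,0} = 1
G(10) = mex{0,0} = 1
G_B(10) = 1.
Combined Grundy value = 2 ⊕ 1 = 3.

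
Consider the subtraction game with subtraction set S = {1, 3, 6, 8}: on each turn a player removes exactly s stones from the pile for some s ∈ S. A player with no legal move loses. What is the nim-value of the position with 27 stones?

G(0) = 0
G(1) = mex{0} = 1
G(2) = mex{1} = 0
G(3) = mex{0,0} = 1
G(4) = mex{1,1} = 0
G(5) = mex{0,0} = 1
G(6) = mex{1,1,0} = 2
G(7) = mex{2,0,1} = 3
G(8) = mex{3,1,0,0} = 2
G(9) = mex{2,2,1,1} = 0
G(10) = mex{0,3,0,0} = 1
G(11) = mex{1,2,1,1} = 0
G(12) = mex{0,0,2,0} = 1
G(13) = mex{1,1,3,1} = 0
G(14) = mex{0,0,2,2} = 1
G(15) = mex{1,1,0,3} = 2
G(16) = mex{2,0,1,2} = 3
G(17) = mex{3,1,0,0} = 2
G(18) = mex{2,2,1,1} = 0
G(19) = mex{0,3,0,0} = 1
G(20) = mex{1,2,1,1} = 0
G(21) = mex{0,0,2,0} = 1
G(22) = mex{1,1,3,1} = 0
G(23) = mex{0,0,2,2} = 1
G(24) = mex{1,1,0,3} = 2
G(25) = mex{2,0,1,2} = 3
G(26) = mex{3,1,0,0} = 2
G(27) = mex{2,2,1,1} = 0

0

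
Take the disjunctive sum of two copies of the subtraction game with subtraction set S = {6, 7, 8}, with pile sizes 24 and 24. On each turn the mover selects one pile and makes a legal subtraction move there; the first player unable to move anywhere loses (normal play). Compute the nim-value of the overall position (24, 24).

0

All piles use S = {6, 7, 8}:
n :  0  1  2  3  4  5  6  7  8  9 10 11 12 13 14 15 16 17 18 19 20 21 22 23 24
G :  0  0  0  0  0  0  1  1  1  1  1  1  2  2  0  0  0  0  0  0  1  1  1  1  1
Pile A: G(24) = 1.
Pile B: G(24) = 1.
Combined Grundy value = 1 ⊕ 1 = 0.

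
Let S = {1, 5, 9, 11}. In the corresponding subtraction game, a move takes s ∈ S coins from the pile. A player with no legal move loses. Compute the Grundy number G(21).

n :  0  1  2  3  4  5  6  7  8  9 10 11 12 13 14 15 16 17 18 19 20 21
G :  0  1  0  1  0  1  0  1  0  1  0  1  0  1  0  1  0  1  0  1  0  1

1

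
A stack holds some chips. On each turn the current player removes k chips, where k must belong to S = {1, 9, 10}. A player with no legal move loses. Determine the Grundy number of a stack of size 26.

1

n :  0  1  2  3  4  5  6  7  8  9 10 11 12 13 14 15 16 17 18 19 20 21 22 23 24 25 26
G :  0  1  0  1  0  1  0  1  0  1  2  3  2  3  2  3  2  3  2  0  1  0  1  0  1  0  1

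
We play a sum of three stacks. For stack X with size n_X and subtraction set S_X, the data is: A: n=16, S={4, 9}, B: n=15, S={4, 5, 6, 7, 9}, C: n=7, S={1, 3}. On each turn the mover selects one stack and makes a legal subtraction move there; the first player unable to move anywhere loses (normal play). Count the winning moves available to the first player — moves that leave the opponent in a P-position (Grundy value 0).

5

Stack A, S = {4, 9}:
G(0) = 0
G(1) = mex{} = 0
G(2) = mex{} = 0
G(3) = mex{} = 0
G(4) = mex{0} = 1
G(5) = mex{0} = 1
G(6) = mex{0} = 1
G(7) = mex{0} = 1
G(8) = mex{1} = 0
G(9) = mex{1,0} = 2
G(10) = mex{1,0} = 2
G(11) = mex{1,0} = 2
G(12) = mex{0,0} = 1
G(13) = mex{2,1} = 0
G(14) = mex{2,1} = 0
G(15) = mex{2,1} = 0
G(16) = mex{1,1} = 0
G_A(16) = 0.
Stack B, S = {4, 5, 6, 7, 9}:
G(0) = 0
G(1) = mex{} = 0
G(2) = mex{} = 0
G(3) = mex{} = 0
G(4) = mex{0} = 1
G(5) = mex{0,0} = 1
G(6) = mex{0,0,0} = 1
G(7) = mex{0,0,0,0} = 1
G(8) = mex{1,0,0,0} = 2
G(9) = mex{1,1,0,0,0} = 2
G(10) = mex{1,1,1,0,0} = 2
G(11) = mex{1,1,1,1,0} = 2
G(12) = mex{2,1,1,1,0} = 3
G(13) = mex{2,2,1,1,1} = 0
G(14) = mex{2,2,2,1,1} = 0
G(15) = mex{2,2,2,2,1} = 0
G_B(15) = 0.
Stack C, S = {1, 3}:
G(0) = 0
G(1) = mex{0} = 1
G(2) = mex{1} = 0
G(3) = mex{0,0} = 1
G(4) = mex{1,1} = 0
G(5) = mex{0,0} = 1
G(6) = mex{1,1} = 0
G(7) = mex{0,0} = 1
G_C(7) = 1.
Combined Grundy value = 0 ⊕ 0 ⊕ 1 = 1.
A winning move leaves total XOR = 0, i.e. changes one component's Grundy value g to g ⊕ X where X is the current total.
Stack A: need g' = 0⊕1 = 1. Options: 16−4→G=1, 16−9→G=1. Hits: 2.
Stack B: need g' = 0⊕1 = 1. Options: 15−4→G=2, 15−5→G=2, 15−6→G=2, 15−7→G=2, 15−9→G=1. Hits: 1.
Stack C: need g' = 1⊕1 = 0. Options: 7−1→G=0, 7−3→G=0. Hits: 2.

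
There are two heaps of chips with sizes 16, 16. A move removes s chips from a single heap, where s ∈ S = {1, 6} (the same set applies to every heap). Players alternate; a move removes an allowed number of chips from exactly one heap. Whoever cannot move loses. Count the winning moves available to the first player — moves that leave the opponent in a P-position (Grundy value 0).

All heaps use S = {1, 6}:
n :  0  1  2  3  4  5  6  7  8  9 10 11 12 13 14 15 16
G :  0  1  0  1  0  1  2  0  1  0  1  0  1  2  0  1  0
Heap A: G(16) = 0.
Heap B: G(16) = 0.
Combined Grundy value = 0 ⊕ 0 = 0.
A winning move leaves total XOR = 0, i.e. changes one component's Grundy value g to g ⊕ X where X is the current total.
Heap A: target g' = 0⊕0 = 0, but every legal move changes the Grundy value (mex property), so 0 moves.
Heap B: target g' = 0⊕0 = 0, but every legal move changes the Grundy value (mex property), so 0 moves.

0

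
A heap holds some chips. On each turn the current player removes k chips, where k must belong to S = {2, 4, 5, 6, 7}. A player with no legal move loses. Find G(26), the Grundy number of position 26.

n :  0  1  2  3  4  5  6  7  8  9 10 11 12 13 14 15 16 17 18 19 20 21 22 23 24 25 26
G :  0  0  1  1  2  2  3  3  4  0  0  1  1  2  2  3  3  4  0  0  1  1  2  2  3  3  4

4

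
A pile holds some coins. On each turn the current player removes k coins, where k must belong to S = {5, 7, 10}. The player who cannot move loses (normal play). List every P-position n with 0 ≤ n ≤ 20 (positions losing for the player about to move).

0, 1, 2, 3, 4, 15, 16, 17, 18, 19

G(0) = 0
G(1) = mex{} = 0
G(2) = mex{} = 0
G(3) = mex{} = 0
G(4) = mex{} = 0
G(5) = mex{0} = 1
G(6) = mex{0} = 1
G(7) = mex{0,0} = 1
G(8) = mex{0,0} = 1
G(9) = mex{0,0} = 1
G(10) = mex{1,0,0} = 2
G(11) = mex{1,0,0} = 2
G(12) = mex{1,1,0} = 2
G(13) = mex{1,1,0} = 2
G(14) = mex{1,1,0} = 2
G(15) = mex{2,1,1} = 0
G(16) = mex{2,1,1} = 0
G(17) = mex{2,2,1} = 0
G(18) = mex{2,2,1} = 0
G(19) = mex{2,2,1} = 0
G(20) = mex{0,2,2} = 1
P-positions are exactly the n with G(n) = 0.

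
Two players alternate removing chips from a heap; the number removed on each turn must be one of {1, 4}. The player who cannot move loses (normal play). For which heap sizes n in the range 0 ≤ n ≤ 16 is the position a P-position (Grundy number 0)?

0, 2, 5, 7, 10, 12, 15

n :  0  1  2  3  4  5  6  7  8  9 10 11 12 13 14 15 16
G :  0  1  0  1  2  0  1  0  1  2  0  1  0  1  2  0  1
P-positions are exactly the n with G(n) = 0.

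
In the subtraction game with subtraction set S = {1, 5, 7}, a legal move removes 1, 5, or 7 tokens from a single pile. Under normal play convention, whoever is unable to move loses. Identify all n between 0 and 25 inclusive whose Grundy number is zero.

G(0) = 0
G(1) = mex{0} = 1
G(2) = mex{1} = 0
G(3) = mex{0} = 1
G(4) = mex{1} = 0
G(5) = mex{0,0} = 1
G(6) = mex{1,1} = 0
G(7) = mex{0,0,0} = 1
G(8) = mex{1,1,1} = 0
G(9) = mex{0,0,0} = 1
G(10) = mex{1,1,1} = 0
G(11) = mex{0,0,0} = 1
G(12) = mex{1,1,1} = 0
G(13) = mex{0,0,0} = 1
G(14) = mex{1,1,1} = 0
G(15) = mex{0,0,0} = 1
G(16) = mex{1,1,1} = 0
G(17) = mex{0,0,0} = 1
G(18) = mex{1,1,1} = 0
G(19) = mex{0,0,0} = 1
G(20) = mex{1,1,1} = 0
G(21) = mex{0,0,0} = 1
G(22) = mex{1,1,1} = 0
G(23) = mex{0,0,0} = 1
G(24) = mex{1,1,1} = 0
G(25) = mex{0,0,0} = 1
P-positions are exactly the n with G(n) = 0.

0, 2, 4, 6, 8, 10, 12, 14, 16, 18, 20, 22, 24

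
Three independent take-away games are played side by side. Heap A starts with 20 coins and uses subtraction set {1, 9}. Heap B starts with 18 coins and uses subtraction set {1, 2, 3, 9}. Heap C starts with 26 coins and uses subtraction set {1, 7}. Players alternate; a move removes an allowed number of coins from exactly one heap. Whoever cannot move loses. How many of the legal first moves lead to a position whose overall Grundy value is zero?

Heap A, S = {1, 9}:
n :  0  1  2  3  4  5  6  7  8  9 10 11 12 13 14 15 16 17 18 19 20
G :  0  1  0  1  0  1  0  1  0  1  0  1  0  1  0  1  0  1  0  1  0
G_A(20) = 0.
Heap B, S = {1, 2, 3, 9}:
n :  0  1  2  3  4  5  6  7  8  9 10 11 12 13 14 15 16 17 18
G :  0  1  2  3  0  1  2  3  0  1  2  3  0  1  2  3  0  1  2
G_B(18) = 2.
Heap C, S = {1, 7}:
G(0) = 0
G(1) = mex{0} = 1
G(2) = mex{1} = 0
G(3) = mex{0} = 1
G(4) = mex{1} = 0
G(5) = mex{0} = 1
G(6) = mex{1} = 0
G(7) = mex{0,0} = 1
G(8) = mex{1,1} = 0
G(9) = mex{0,0} = 1
G(10) = mex{1,1} = 0
G(11) = mex{0,0} = 1
G(12) = mex{1,1} = 0
G(13) = mex{0,0} = 1
G(14) = mex{1,1} = 0
G(15) = mex{0,0} = 1
G(16) = mex{1,1} = 0
G(17) = mex{0,0} = 1
G(18) = mex{1,1} = 0
G(19) = mex{0,0} = 1
G(20) = mex{1,1} = 0
G(21) = mex{0,0} = 1
G(22) = mex{1,1} = 0
G(23) = mex{0,0} = 1
G(24) = mex{1,1} = 0
G(25) = mex{0,0} = 1
G(26) = mex{1,1} = 0
G_C(26) = 0.
Combined Grundy value = 0 ⊕ 2 ⊕ 0 = 2.
A winning move leaves total XOR = 0, i.e. changes one component's Grundy value g to g ⊕ X where X is the current total.
Heap A: need g' = 0⊕2 = 2. Options: 20−1→G=1, 20−9→G=1. Hits: 0.
Heap B: need g' = 2⊕2 = 0. Options: 18−1→G=1, 18−2→G=0, 18−3→G=3, 18−9→G=1. Hits: 1.
Heap C: need g' = 0⊕2 = 2. Options: 26−1→G=1, 26−7→G=1. Hits: 0.

1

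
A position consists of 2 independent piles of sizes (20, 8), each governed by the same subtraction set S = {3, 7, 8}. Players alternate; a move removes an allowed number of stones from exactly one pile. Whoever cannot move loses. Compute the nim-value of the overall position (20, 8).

All piles use S = {3, 7, 8}:
n :  0  1  2  3  4  5  6  7  8  9 10 11 12 13 14 15 16 17 18 19 20
G :  0  0  0  1  1  1  0  2  2  1  3  0  0  2  1  1  0  0  2  1  1
Pile A: G(20) = 1.
Pile B: G(8) = 2.
Combined Grundy value = 1 ⊕ 2 = 3.

3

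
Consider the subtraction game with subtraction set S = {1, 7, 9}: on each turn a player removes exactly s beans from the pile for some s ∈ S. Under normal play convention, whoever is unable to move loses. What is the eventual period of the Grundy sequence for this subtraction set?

2

G(0) = 0
G(1) = mex{0} = 1
G(2) = mex{1} = 0
G(3) = mex{0} = 1
G(4) = mex{1} = 0
G(5) = mex{0} = 1
G(6) = mex{1} = 0
G(7) = mex{0,0} = 1
G(8) = mex{1,1} = 0
G(9) = mex{0,0,0} = 1
G(10) = mex{1,1,1} = 0
G(11) = mex{0,0,0} = 1
G(12) = mex{1,1,1} = 0
G(13) = mex{0,0,0} = 1
G(14) = mex{1,1,1} = 0
G(n+2) = G(n) holds for n = 0,…,8 (a full window of length max(S) = 9), so the sequence is purely periodic with period 2.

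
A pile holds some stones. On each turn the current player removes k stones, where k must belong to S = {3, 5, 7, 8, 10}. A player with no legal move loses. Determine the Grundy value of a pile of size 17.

1

G(0) = 0
G(1) = mex{} = 0
G(2) = mex{} = 0
G(3) = mex{0} = 1
G(4) = mex{0} = 1
G(5) = mex{0,0} = 1
G(6) = mex{1,0} = 2
G(7) = mex{1,0,0} = 2
G(8) = mex{1,1,0,0} = 2
G(9) = mex{2,1,0,0} = 3
G(10) = mex{2,1,1,0,0} = 3
G(11) = mex{2,2,1,1,0} = 3
G(12) = mex{3,2,1,1,0} = 4
G(13) = mex{3,2,2,1,1} = 0
G(14) = mex{3,3,2,2,1} = 0
G(15) = mex{4,3,2,2,1} = 0
G(16) = mex{0,3,3,2,2} = 1
G(17) = mex{0,4,3,3,2} = 1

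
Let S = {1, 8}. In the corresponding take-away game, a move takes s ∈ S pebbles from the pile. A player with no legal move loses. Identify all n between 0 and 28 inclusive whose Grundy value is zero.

0, 2, 4, 6, 9, 11, 13, 15, 18, 20, 22, 24, 27

n :  0  1  2  3  4  5  6  7  8  9 10 11 12 13 14 15 16 17 18 19 20 21 22 23 24 25 26 27 28
G :  0  1  0  1  0  1  0  1  2  0  1  0  1  0  1  0  1  2  0  1  0  1  0  1  0  1  2  0  1
P-positions are exactly the n with G(n) = 0.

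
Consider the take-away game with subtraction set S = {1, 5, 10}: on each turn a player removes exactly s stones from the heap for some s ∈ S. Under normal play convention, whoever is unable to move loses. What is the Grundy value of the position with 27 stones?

G(0) = 0
G(1) = mex{0} = 1
G(2) = mex{1} = 0
G(3) = mex{0} = 1
G(4) = mex{1} = 0
G(5) = mex{0,0} = 1
G(6) = mex{1,1} = 0
G(7) = mex{0,0} = 1
G(8) = mex{1,1} = 0
G(9) = mex{0,0} = 1
G(10) = mex{1,1,0} = 2
G(11) = mex{2,0,1} = 3
G(12) = mex{3,1,0} = 2
G(13) = mex{2,0,1} = 3
G(14) = mex{3,1,0} = 2
G(15) = mex{2,2,1} = 0
G(16) = mex{0,3,0} = 1
G(17) = mex{1,2,1} = 0
G(18) = mex{0,3,0} = 1
G(19) = mex{1,2,1} = 0
G(20) = mex{0,0,2} = 1
G(21) = mex{1,1,3} = 0
G(22) = mex{0,0,2} = 1
G(23) = mex{1,1,3} = 0
G(24) = mex{0,0,2} = 1
G(25) = mex{1,1,0} = 2
G(26) = mex{2,0,1} = 3
G(27) = mex{3,1,0} = 2

2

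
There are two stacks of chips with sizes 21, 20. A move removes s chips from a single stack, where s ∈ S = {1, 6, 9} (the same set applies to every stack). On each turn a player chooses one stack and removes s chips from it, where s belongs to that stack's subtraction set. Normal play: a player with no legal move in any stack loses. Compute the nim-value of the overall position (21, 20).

All stacks use S = {1, 6, 9}:
n :  0  1  2  3  4  5  6  7  8  9 10 11 12 13 14 15 16 17 18 19 20 21
G :  0  1  0  1  0  1  2  0  1  2  3  2  0  1  0  1  2  0  1  0  1  2
Stack A: G(21) = 2.
Stack B: G(20) = 1.
Combined Grundy value = 2 ⊕ 1 = 3.

3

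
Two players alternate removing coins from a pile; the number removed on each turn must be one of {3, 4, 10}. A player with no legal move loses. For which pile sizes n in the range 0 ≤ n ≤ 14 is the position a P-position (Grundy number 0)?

0, 1, 2, 7, 8, 9, 14

G(0) = 0
G(1) = mex{} = 0
G(2) = mex{} = 0
G(3) = mex{0} = 1
G(4) = mex{0,0} = 1
G(5) = mex{0,0} = 1
G(6) = mex{1,0} = 2
G(7) = mex{1,1} = 0
G(8) = mex{1,1} = 0
G(9) = mex{2,1} = 0
G(10) = mex{0,2,0} = 1
G(11) = mex{0,0,0} = 1
G(12) = mex{0,0,0} = 1
G(13) = mex{1,0,1} = 2
G(14) = mex{1,1,1} = 0
P-positions are exactly the n with G(n) = 0.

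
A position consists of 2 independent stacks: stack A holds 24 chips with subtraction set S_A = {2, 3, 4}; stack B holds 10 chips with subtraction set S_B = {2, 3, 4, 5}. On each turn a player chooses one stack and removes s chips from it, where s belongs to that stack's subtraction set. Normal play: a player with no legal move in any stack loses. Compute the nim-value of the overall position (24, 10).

Stack A, S = {2, 3, 4}:
n :  0  1  2  3  4  5  6  7  8  9 10 11 12 13 14 15 16 17 18 19 20 21 22 23 24
G :  0  0  1  1  2  2  0  0  1  1  2  2  0  0  1  1  2  2  0  0  1  1  2  2  0
G_A(24) = 0.
Stack B, S = {2, 3, 4, 5}:
n :  0  1  2  3  4  5  6  7  8  9 10
G :  0  0  1  1  2  2  3  0  0  1  1
G_B(10) = 1.
Combined Grundy value = 0 ⊕ 1 = 1.

1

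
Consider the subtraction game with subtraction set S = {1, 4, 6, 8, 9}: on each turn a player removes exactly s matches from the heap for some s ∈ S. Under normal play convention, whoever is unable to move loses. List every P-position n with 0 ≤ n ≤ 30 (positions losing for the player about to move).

G(0) = 0
G(1) = mex{0} = 1
G(2) = mex{1} = 0
G(3) = mex{0} = 1
G(4) = mex{1,0} = 2
G(5) = mex{2,1} = 0
G(6) = mex{0,0,0} = 1
G(7) = mex{1,1,1} = 0
G(8) = mex{0,2,0,0} = 1
G(9) = mex{1,0,1,1,0} = 2
G(10) = mex{2,1,2,0,1} = 3
G(11) = mex{3,0,0,1,0} = 2
G(12) = mex{2,1,1,2,1} = 0
G(13) = mex{0,2,0,0,2} = 1
G(14) = mex{1,3,1,1,0} = 2
G(15) = mex{2,2,2,0,1} = 3
G(16) = mex{3,0,3,1,0} = 2
G(17) = mex{2,1,2,2,1} = 0
G(18) = mex{0,2,0,3,2} = 1
G(19) = mex{1,3,1,2,3} = 0
G(20) = mex{0,2,2,0,2} = 1
G(21) = mex{1,0,3,1,0} = 2
G(22) = mex{2,1,2,2,1} = 0
G(23) = mex{0,0,0,3,2} = 1
G(24) = mex{1,1,1,2,3} = 0
G(25) = mex{0,2,0,0,2} = 1
G(26) = mex{1,0,1,1,0} = 2
G(27) = mex{2,1,2,0,1} = 3
G(28) = mex{3,0,0,1,0} = 2
G(29) = mex{2,1,1,2,1} = 0
G(30) = mex{0,2,0,0,2} = 1
P-positions are exactly the n with G(n) = 0.

0, 2, 5, 7, 12, 17, 19, 22, 24, 29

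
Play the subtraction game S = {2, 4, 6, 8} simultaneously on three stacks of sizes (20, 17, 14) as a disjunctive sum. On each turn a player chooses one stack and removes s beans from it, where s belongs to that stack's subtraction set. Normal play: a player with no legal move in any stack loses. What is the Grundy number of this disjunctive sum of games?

All stacks use S = {2, 4, 6, 8}:
n :  0  1  2  3  4  5  6  7  8  9 10 11 12 13 14 15 16 17 18 19 20
G :  0  0  1  1  2  2  3  3  4  4  0  0  1  1  2  2  3  3  4  4  0
Stack A: G(20) = 0.
Stack B: G(17) = 3.
Stack C: G(14) = 2.
Combined Grundy value = 0 ⊕ 3 ⊕ 2 = 1.

1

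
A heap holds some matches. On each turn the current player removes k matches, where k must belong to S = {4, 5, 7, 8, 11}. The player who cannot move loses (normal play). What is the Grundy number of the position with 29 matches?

n :  0  1  2  3  4  5  6  7  8  9 10 11 12 13 14 15 16 17 18 19 20 21 22 23 24 25 26 27 28 29
G :  0  0  0  0  1  1  1  1  2  2  2  2  3  3  3  0  0  0  0  1  1  1  1  2  2  2  2  3  3  3

3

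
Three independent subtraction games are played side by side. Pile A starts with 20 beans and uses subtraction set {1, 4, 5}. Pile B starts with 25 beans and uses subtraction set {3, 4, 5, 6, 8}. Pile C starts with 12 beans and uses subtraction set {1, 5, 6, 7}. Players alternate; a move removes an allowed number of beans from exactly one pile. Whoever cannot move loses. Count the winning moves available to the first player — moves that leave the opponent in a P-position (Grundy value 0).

Pile A, S = {1, 4, 5}:
G(0) = 0
G(1) = mex{0} = 1
G(2) = mex{1} = 0
G(3) = mex{0} = 1
G(4) = mex{1,0} = 2
G(5) = mex{2,1,0} = 3
G(6) = mex{3,0,1} = 2
G(7) = mex{2,1,0} = 3
G(8) = mex{3,2,1} = 0
G(9) = mex{0,3,2} = 1
G(10) = mex{1,2,3} = 0
G(11) = mex{0,3,2} = 1
G(12) = mex{1,0,3} = 2
G(13) = mex{2,1,0} = 3
G(14) = mex{3,0,1} = 2
G(15) = mex{2,1,0} = 3
G(16) = mex{3,2,1} = 0
G(17) = mex{0,3,2} = 1
G(18) = mex{1,2,3} = 0
G(19) = mex{0,3,2} = 1
G(20) = mex{1,0,3} = 2
G_A(20) = 2.
Pile B, S = {3, 4, 5, 6, 8}:
G(0) = 0
G(1) = mex{} = 0
G(2) = mex{} = 0
G(3) = mex{0} = 1
G(4) = mex{0,0} = 1
G(5) = mex{0,0,0} = 1
G(6) = mex{1,0,0,0} = 2
G(7) = mex{1,1,0,0} = 2
G(8) = mex{1,1,1,0,0} = 2
G(9) = mex{2,1,1,1,0} = 3
G(10) = mex{2,2,1,1,0} = 3
G(11) = mex{2,2,2,1,1} = 0
G(12) = mex{3,2,2,2,1} = 0
G(13) = mex{3,3,2,2,1} = 0
G(14) = mex{0,3,3,2,2} = 1
G(15) = mex{0,0,3,3,2} = 1
G(16) = mex{0,0,0,3,2} = 1
G(17) = mex{1,0,0,0,3} = 2
G(18) = mex{1,1,0,0,3} = 2
G(19) = mex{1,1,1,0,0} = 2
G(20) = mex{2,1,1,1,0} = 3
G(21) = mex{2,2,1,1,0} = 3
G(22) = mex{2,2,2,1,1} = 0
G(23) = mex{3,2,2,2,1} = 0
G(24) = mex{3,3,2,2,1} = 0
G(25) = mex{0,3,3,2,2} = 1
G_B(25) = 1.
Pile C, S = {1, 5, 6, 7}:
G(0) = 0
G(1) = mex{0} = 1
G(2) = mex{1} = 0
G(3) = mex{0} = 1
G(4) = mex{1} = 0
G(5) = mex{0,0} = 1
G(6) = mex{1,1,0} = 2
G(7) = mex{2,0,1,0} = 3
G(8) = mex{3,1,0,1} = 2
G(9) = mex{2,0,1,0} = 3
G(10) = mex{3,1,0,1} = 2
G(11) = mex{2,2,1,0} = 3
G(12) = mex{3,3,2,1} = 0
G_C(12) = 0.
Combined Grundy value = 2 ⊕ 1 ⊕ 0 = 3.
A winning move leaves total XOR = 0, i.e. changes one component's Grundy value g to g ⊕ X where X is the current total.
Pile A: need g' = 2⊕3 = 1. Options: 20−1→G=1, 20−4→G=0, 20−5→G=3. Hits: 1.
Pile B: need g' = 1⊕3 = 2. Options: 25−3→G=0, 25−4→G=3, 25−5→G=3, 25−6→G=2, 25−8→G=2. Hits: 2.
Pile C: need g' = 0⊕3 = 3. Options: 12−1→G=3, 12−5→G=3, 12−6→G=2, 12−7→G=1. Hits: 2.

5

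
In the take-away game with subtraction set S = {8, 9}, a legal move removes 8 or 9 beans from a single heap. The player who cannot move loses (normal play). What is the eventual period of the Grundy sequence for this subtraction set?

17

n :  0  1  2  3  4  5  6  7  8  9 10 11 12 13 14 15 16 17 18 19 20 21 22 23 24 25 26 27 28 29 30 31 32 33 34 35
G :  0  0  0  0  0  0  0  0  1  1  1  1  1  1  1  1  2  0  0  0  0  0  0  0  0  1  1  1  1  1  1  1  1  2  0  0
G(n+17) = G(n) holds for n = 0,…,8 (a full window of length max(S) = 9), so the sequence is purely periodic with period 17.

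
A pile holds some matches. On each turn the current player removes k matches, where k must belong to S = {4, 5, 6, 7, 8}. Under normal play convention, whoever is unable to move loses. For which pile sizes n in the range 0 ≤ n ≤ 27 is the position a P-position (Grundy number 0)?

G(0) = 0
G(1) = mex{} = 0
G(2) = mex{} = 0
G(3) = mex{} = 0
G(4) = mex{0} = 1
G(5) = mex{0,0} = 1
G(6) = mex{0,0,0} = 1
G(7) = mex{0,0,0,0} = 1
G(8) = mex{1,0,0,0,0} = 2
G(9) = mex{1,1,0,0,0} = 2
G(10) = mex{1,1,1,0,0} = 2
G(11) = mex{1,1,1,1,0} = 2
G(12) = mex{2,1,1,1,1} = 0
G(13) = mex{2,2,1,1,1} = 0
G(14) = mex{2,2,2,1,1} = 0
G(15) = mex{2,2,2,2,1} = 0
G(16) = mex{0,2,2,2,2} = 1
G(17) = mex{0,0,2,2,2} = 1
G(18) = mex{0,0,0,2,2} = 1
G(19) = mex{0,0,0,0,2} = 1
G(20) = mex{1,0,0,0,0} = 2
G(21) = mex{1,1,0,0,0} = 2
G(22) = mex{1,1,1,0,0} = 2
G(23) = mex{1,1,1,1,0} = 2
G(24) = mex{2,1,1,1,1} = 0
G(25) = mex{2,2,1,1,1} = 0
G(26) = mex{2,2,2,1,1} = 0
G(27) = mex{2,2,2,2,1} = 0
P-positions are exactly the n with G(n) = 0.

0, 1, 2, 3, 12, 13, 14, 15, 24, 25, 26, 27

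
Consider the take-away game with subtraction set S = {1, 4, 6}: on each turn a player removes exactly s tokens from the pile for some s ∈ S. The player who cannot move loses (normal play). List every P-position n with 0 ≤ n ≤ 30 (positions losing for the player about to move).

n :  0  1  2  3  4  5  6  7  8  9 10 11 12 13 14 15 16 17 18 19 20 21 22 23 24 25 26 27 28 29 30
G :  0  1  0  1  2  0  1  0  1  2  0  1  0  1  2  0  1  0  1  2  0  1  0  1  2  0  1  0  1  2  0
P-positions are exactly the n with G(n) = 0.

0, 2, 5, 7, 10, 12, 15, 17, 20, 22, 25, 27, 30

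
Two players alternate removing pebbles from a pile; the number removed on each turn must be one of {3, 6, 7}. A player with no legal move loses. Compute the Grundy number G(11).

G(0) = 0
G(1) = mex{} = 0
G(2) = mex{} = 0
G(3) = mex{0} = 1
G(4) = mex{0} = 1
G(5) = mex{0} = 1
G(6) = mex{1,0} = 2
G(7) = mex{1,0,0} = 2
G(8) = mex{1,0,0} = 2
G(9) = mex{2,1,0} = 3
G(10) = mex{2,1,1} = 0
G(11) = mex{2,1,1} = 0

0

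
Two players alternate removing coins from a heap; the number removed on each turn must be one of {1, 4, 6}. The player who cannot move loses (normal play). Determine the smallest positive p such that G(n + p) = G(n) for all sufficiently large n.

5

n :  0  1  2  3  4  5  6  7  8  9 10 11 12 13 14
G :  0  1  0  1  2  0  1  0  1  2  0  1  0  1  2
G(n+5) = G(n) holds for n = 0,…,5 (a full window of length max(S) = 6), so the sequence is purely periodic with period 5.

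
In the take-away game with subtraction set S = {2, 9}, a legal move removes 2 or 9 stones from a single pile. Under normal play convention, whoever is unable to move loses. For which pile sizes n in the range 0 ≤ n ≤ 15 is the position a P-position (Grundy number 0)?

G(0) = 0
G(1) = mex{} = 0
G(2) = mex{0} = 1
G(3) = mex{0} = 1
G(4) = mex{1} = 0
G(5) = mex{1} = 0
G(6) = mex{0} = 1
G(7) = mex{0} = 1
G(8) = mex{1} = 0
G(9) = mex{1,0} = 2
G(10) = mex{0,0} = 1
G(11) = mex{2,1} = 0
G(12) = mex{1,1} = 0
G(13) = mex{0,0} = 1
G(14) = mex{0,0} = 1
G(15) = mex{1,1} = 0
P-positions are exactly the n with G(n) = 0.

0, 1, 4, 5, 8, 11, 12, 15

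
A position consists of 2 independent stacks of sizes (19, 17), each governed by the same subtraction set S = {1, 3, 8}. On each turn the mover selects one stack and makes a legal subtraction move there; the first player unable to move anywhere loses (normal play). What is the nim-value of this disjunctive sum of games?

2

All stacks use S = {1, 3, 8}:
n :  0  1  2  3  4  5  6  7  8  9 10 11 12 13 14 15 16 17 18 19
G :  0  1  0  1  0  1  0  1  2  3  2  0  1  0  1  0  1  0  1  2
Stack A: G(19) = 2.
Stack B: G(17) = 0.
Combined Grundy value = 2 ⊕ 0 = 2.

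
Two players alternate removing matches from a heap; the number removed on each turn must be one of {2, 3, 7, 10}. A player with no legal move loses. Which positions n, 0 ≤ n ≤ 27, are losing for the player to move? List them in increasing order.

G(0) = 0
G(1) = mex{} = 0
G(2) = mex{0} = 1
G(3) = mex{0,0} = 1
G(4) = mex{1,0} = 2
G(5) = mex{1,1} = 0
G(6) = mex{2,1} = 0
G(7) = mex{0,2,0} = 1
G(8) = mex{0,0,0} = 1
G(9) = mex{1,0,1} = 2
G(10) = mex{1,1,1,0} = 2
G(11) = mex{2,1,2,0} = 3
G(12) = mex{2,2,0,1} = 3
G(13) = mex{3,2,0,1} = 4
G(14) = mex{3,3,1,2} = 0
G(15) = mex{4,3,1,0} = 2
G(16) = mex{0,4,2,0} = 1
G(17) = mex{2,0,2,1} = 3
G(18) = mex{1,2,3,1} = 0
G(19) = mex{3,1,3,2} = 0
G(20) = mex{0,3,4,2} = 1
G(21) = mex{0,0,0,3} = 1
G(22) = mex{1,0,2,3} = 4
G(23) = mex{1,1,1,4} = 0
G(24) = mex{4,1,3,0} = 2
G(25) = mex{0,4,0,2} = 1
G(26) = mex{2,0,0,1} = 3
G(27) = mex{1,2,1,3} = 0
P-positions are exactly the n with G(n) = 0.

0, 1, 5, 6, 14, 18, 19, 23, 27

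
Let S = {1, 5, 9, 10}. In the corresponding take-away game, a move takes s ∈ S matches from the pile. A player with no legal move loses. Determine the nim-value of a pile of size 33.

n :  0  1  2  3  4  5  6  7  8  9 10 11 12 13 14 15 16 17 18 19 20 21 22 23 24 25 26 27 28 29 30 31 32 33
G :  0  1  0  1  0  1  0  1  0  1  2  3  2  3  2  3  2  3  2  0  1  0  1  0  1  0  1  0  1  2  3  2  3  2

2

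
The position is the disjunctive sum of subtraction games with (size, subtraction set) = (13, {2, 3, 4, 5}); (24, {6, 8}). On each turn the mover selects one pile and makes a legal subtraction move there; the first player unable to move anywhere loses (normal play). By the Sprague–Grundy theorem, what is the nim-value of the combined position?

2

Pile A, S = {2, 3, 4, 5}:
G(0) = 0
G(1) = mex{} = 0
G(2) = mex{0} = 1
G(3) = mex{0,0} = 1
G(4) = mex{1,0,0} = 2
G(5) = mex{1,1,0,0} = 2
G(6) = mex{2,1,1,0} = 3
G(7) = mex{2,2,1,1} = 0
G(8) = mex{3,2,2,1} = 0
G(9) = mex{0,3,2,2} = 1
G(10) = mex{0,0,3,2} = 1
G(11) = mex{1,0,0,3} = 2
G(12) = mex{1,1,0,0} = 2
G(13) = mex{2,1,1,0} = 3
G_A(13) = 3.
Pile B, S = {6, 8}:
n :  0  1  2  3  4  5  6  7  8  9 10 11 12 13 14 15 16 17 18 19 20 21 22 23 24
G :  0  0  0  0  0  0  1  1  1  1  1  1  2  2  0  0  0  0  0  0  1  1  1  1  1
G_B(24) = 1.
Combined Grundy value = 3 ⊕ 1 = 2.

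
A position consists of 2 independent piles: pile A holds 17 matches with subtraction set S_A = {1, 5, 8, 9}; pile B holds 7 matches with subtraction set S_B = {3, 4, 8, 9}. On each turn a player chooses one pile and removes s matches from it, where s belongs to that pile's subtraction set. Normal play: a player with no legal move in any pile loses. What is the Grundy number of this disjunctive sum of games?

Pile A, S = {1, 5, 8, 9}:
n :  0  1  2  3  4  5  6  7  8  9 10 11 12 13 14 15 16 17
G :  0  1  0  1  0  1  0  1  2  3  2  3  2  3  2  3  0  1
G_A(17) = 1.
Pile B, S = {3, 4, 8, 9}:
n : 0 1 2 3 4 5 6 7
G : 0 0 0 1 1 1 2 0
G_B(7) = 0.
Combined Grundy value = 1 ⊕ 0 = 1.

1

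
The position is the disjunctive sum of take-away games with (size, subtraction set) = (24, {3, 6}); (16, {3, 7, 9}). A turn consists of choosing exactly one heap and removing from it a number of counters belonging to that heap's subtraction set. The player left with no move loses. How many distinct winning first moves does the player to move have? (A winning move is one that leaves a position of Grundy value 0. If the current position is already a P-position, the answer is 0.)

Heap A, S = {3, 6}:
G(0) = 0
G(1) = mex{} = 0
G(2) = mex{} = 0
G(3) = mex{0} = 1
G(4) = mex{0} = 1
G(5) = mex{0} = 1
G(6) = mex{1,0} = 2
G(7) = mex{1,0} = 2
G(8) = mex{1,0} = 2
G(9) = mex{2,1} = 0
G(10) = mex{2,1} = 0
G(11) = mex{2,1} = 0
G(12) = mex{0,2} = 1
G(13) = mex{0,2} = 1
G(14) = mex{0,2} = 1
G(15) = mex{1,0} = 2
G(16) = mex{1,0} = 2
G(17) = mex{1,0} = 2
G(18) = mex{2,1} = 0
G(19) = mex{2,1} = 0
G(20) = mex{2,1} = 0
G(21) = mex{0,2} = 1
G(22) = mex{0,2} = 1
G(23) = mex{0,2} = 1
G(24) = mex{1,0} = 2
G_A(24) = 2.
Heap B, S = {3, 7, 9}:
G(0) = 0
G(1) = mex{} = 0
G(2) = mex{} = 0
G(3) = mex{0} = 1
G(4) = mex{0} = 1
G(5) = mex{0} = 1
G(6) = mex{1} = 0
G(7) = mex{1,0} = 2
G(8) = mex{1,0} = 2
G(9) = mex{0,0,0} = 1
G(10) = mex{2,1,0} = 3
G(11) = mex{2,1,0} = 3
G(12) = mex{1,1,1} = 0
G(13) = mex{3,0,1} = 2
G(14) = mex{3,2,1} = 0
G(15) = mex{0,2,0} = 1
G(16) = mex{2,1,2} = 0
G_B(16) = 0.
Combined Grundy value = 2 ⊕ 0 = 2.
A winning move leaves total XOR = 0, i.e. changes one component's Grundy value g to g ⊕ X where X is the current total.
Heap A: need g' = 2⊕2 = 0. Options: 24−3→G=1, 24−6→G=0. Hits: 1.
Heap B: need g' = 0⊕2 = 2. Options: 16−3→G=2, 16−7→G=1, 16−9→G=2. Hits: 2.

3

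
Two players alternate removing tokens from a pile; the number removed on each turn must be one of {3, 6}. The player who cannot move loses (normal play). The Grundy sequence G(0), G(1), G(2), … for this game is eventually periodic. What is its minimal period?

9

n :  0  1  2  3  4  5  6  7  8  9 10 11 12 13 14 15 16 17 18 19
G :  0  0  0  1  1  1  2  2  2  0  0  0  1  1  1  2  2  2  0  0
G(n+9) = G(n) holds for n = 0,…,5 (a full window of length max(S) = 6), so the sequence is purely periodic with period 9.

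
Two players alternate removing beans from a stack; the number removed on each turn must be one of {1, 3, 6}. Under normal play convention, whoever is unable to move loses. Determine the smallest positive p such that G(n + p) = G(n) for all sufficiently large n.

G(0) = 0
G(1) = mex{0} = 1
G(2) = mex{1} = 0
G(3) = mex{0,0} = 1
G(4) = mex{1,1} = 0
G(5) = mex{0,0} = 1
G(6) = mex{1,1,0} = 2
G(7) = mex{2,0,1} = 3
G(8) = mex{3,1,0} = 2
G(9) = mex{2,2,1} = 0
G(10) = mex{0,3,0} = 1
G(11) = mex{1,2,1} = 0
G(12) = mex{0,0,2} = 1
G(13) = mex{1,1,3} = 0
G(14) = mex{0,0,2} = 1
G(15) = mex{1,1,0} = 2
G(16) = mex{2,0,1} = 3
G(17) = mex{3,1,0} = 2
G(18) = mex{2,2,1} = 0
G(19) = mex{0,3,0} = 1
G(n+9) = G(n) holds for n = 0,…,5 (a full window of length max(S) = 6), so the sequence is purely periodic with period 9.

9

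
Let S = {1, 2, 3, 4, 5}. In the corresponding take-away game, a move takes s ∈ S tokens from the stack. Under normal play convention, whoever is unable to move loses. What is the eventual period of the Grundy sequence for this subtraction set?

6

n :  0  1  2  3  4  5  6  7  8  9 10 11 12 13 14
G :  0  1  2  3  4  5  0  1  2  3  4  5  0  1  2
G(n+6) = G(n) holds for n = 0,…,4 (a full window of length max(S) = 5), so the sequence is purely periodic with period 6.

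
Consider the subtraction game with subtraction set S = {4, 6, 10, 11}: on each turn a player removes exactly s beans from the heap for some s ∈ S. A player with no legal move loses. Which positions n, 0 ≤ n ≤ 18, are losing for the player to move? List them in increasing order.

G(0) = 0
G(1) = mex{} = 0
G(2) = mex{} = 0
G(3) = mex{} = 0
G(4) = mex{0} = 1
G(5) = mex{0} = 1
G(6) = mex{0,0} = 1
G(7) = mex{0,0} = 1
G(8) = mex{1,0} = 2
G(9) = mex{1,0} = 2
G(10) = mex{1,1,0} = 2
G(11) = mex{1,1,0,0} = 2
G(12) = mex{2,1,0,0} = 3
G(13) = mex{2,1,0,0} = 3
G(14) = mex{2,2,1,0} = 3
G(15) = mex{2,2,1,1} = 0
G(16) = mex{3,2,1,1} = 0
G(17) = mex{3,2,1,1} = 0
G(18) = mex{3,3,2,1} = 0
P-positions are exactly the n with G(n) = 0.

0, 1, 2, 3, 15, 16, 17, 18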